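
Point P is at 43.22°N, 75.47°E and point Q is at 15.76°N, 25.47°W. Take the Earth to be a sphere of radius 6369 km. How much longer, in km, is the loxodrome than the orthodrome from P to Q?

417 km

Great circle: cos σ = sin φ₁ sin φ₂ + cos φ₁ cos φ₂ cos Δλ,  σ = 1.5179 rad → d_gc = 9667.3 km
Rhumb line: Δψ = -0.5595, q = Δφ/Δψ = 0.8566, d_rh = R√(Δφ²+q²Δλ²) = 10084.5 km
Excess = 10084.5 − 9667.3 = 417.2 ≈ 417 km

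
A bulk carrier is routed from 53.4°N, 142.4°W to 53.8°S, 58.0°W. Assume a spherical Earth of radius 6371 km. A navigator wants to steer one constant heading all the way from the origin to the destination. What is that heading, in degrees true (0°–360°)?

146.5°

Meridional parts: M(φ₁)=+1.1065, M(φ₂)=-1.1183 → ΔM = -2.2247;  Δλ = +1.4731 rad
tan C = Δλ / ΔM = -0.6621 → C = 146.49°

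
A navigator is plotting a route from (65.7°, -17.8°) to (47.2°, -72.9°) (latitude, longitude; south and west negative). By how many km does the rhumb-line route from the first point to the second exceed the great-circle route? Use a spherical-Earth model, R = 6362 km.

106 km

Great circle: cos σ = sin φ₁ sin φ₂ + cos φ₁ cos φ₂ cos Δλ,  σ = 0.5940 rad → d_gc = 3779.2 km
Rhumb line: Δψ = -0.5990, q = Δφ/Δψ = 0.5391, d_rh = R√(Δφ²+q²Δλ²) = 3885.4 km
Excess = 3885.4 − 3779.2 = 106.2 ≈ 106 km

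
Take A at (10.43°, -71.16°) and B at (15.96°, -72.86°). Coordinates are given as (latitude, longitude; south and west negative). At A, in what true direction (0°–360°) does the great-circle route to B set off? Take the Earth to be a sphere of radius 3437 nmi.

N = sin Δλ·cos φ₂ = -0.0285;  D = cos φ₁ sin φ₂ − sin φ₁ cos φ₂ cos Δλ = +0.0964
initial course = atan2(N, D) = 343.52°

343.5°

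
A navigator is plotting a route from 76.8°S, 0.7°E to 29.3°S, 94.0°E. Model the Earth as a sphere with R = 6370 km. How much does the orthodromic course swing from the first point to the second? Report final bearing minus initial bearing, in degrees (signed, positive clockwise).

-85.5°

At departure: θ₁ = atan2(sin Δλ cos φ₂, cos φ₁ sin φ₂ − sin φ₁ cos φ₂ cos Δλ) = 100.45°
At arrival: θ₂ = atan2(sin Δλ cos φ₁, −cos φ₂ sin φ₁ + sin φ₂ cos φ₁ cos Δλ) = 14.92°
Δθ = θ₂ − θ₁ = -85.5°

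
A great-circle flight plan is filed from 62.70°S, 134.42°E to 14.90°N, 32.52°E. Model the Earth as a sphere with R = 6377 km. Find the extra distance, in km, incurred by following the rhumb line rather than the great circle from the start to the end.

Great circle: cos σ = sin φ₁ sin φ₂ + cos φ₁ cos φ₂ cos Δλ,  σ = 1.8964 rad → d_gc = 12093.4 km
Rhumb line: Δψ = +1.6783, q = Δφ/Δψ = 0.8070, d_rh = R√(Δφ²+q²Δλ²) = 12584.0 km
Excess = 12584.0 − 12093.4 = 490.6 ≈ 491 km

491 km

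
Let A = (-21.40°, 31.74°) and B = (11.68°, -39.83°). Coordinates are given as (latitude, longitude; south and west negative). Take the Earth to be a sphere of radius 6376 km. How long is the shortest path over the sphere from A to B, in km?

cos σ = sin φ₁ sin φ₂ + cos φ₁ cos φ₂ cos Δλ
      = sin(-21.40°)sin(11.68°) + cos(-21.40°)cos(11.68°)cos(-71.57°) = 0.2144
σ = 77.620° → d = Rσ = 6376·1.35473 = 8638 km

8638 km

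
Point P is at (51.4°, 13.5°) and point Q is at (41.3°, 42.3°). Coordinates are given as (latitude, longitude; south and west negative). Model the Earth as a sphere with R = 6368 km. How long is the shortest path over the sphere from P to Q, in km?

Haversine: a = sin²(Δφ/2)+cos φ₁ cos φ₂ sin²(Δλ/2) = 0.03674;  σ = 2·atan2(√a,√(1−a))
σ = 22.100° → d = Rσ = 6368·0.38572 = 2456 km

2456 km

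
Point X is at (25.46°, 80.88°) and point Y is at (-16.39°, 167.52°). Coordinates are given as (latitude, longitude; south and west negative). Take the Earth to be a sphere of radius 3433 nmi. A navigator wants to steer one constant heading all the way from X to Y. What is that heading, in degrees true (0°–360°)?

Meridional parts: M(φ₁)=+0.4598, M(φ₂)=-0.2900 → ΔM = -0.7498;  Δλ = +1.5122 rad
tan C = Δλ / ΔM = -2.0168 → C = 116.37°

116.4°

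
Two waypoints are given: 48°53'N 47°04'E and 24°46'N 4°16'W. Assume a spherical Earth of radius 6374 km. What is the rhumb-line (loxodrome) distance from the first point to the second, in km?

5238 km

Rhumb course C = atan2(Δλ, Δψ) with Δψ = ln[tan(π/4+φ₂/2)/tan(π/4+φ₁/2)] = -0.5343, Δλ = -0.8959 → C = 239.19°
d = R·|Δφ| / |cos C| = 6374·0.42092 / 0.51221 = 5238 km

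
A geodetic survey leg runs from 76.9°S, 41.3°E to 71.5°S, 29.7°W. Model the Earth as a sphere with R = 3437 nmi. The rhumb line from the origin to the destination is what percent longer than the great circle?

Great circle: σ = 0.3268 rad → d_gc = Rσ = 1123.4 nmi
Rhumb: Δφ = +0.0942, Δλ = -1.2392, Δψ = +0.3495, q = Δφ/Δψ = 0.2696 → d_rh = R√(Δφ²+q²Δλ²) = 1193.2 nmi
Excess = (1193.2 − 1123.4) / 1123.4 = 69.8 / 1123.4 = 6.21% ≈ 6.2%

6.2%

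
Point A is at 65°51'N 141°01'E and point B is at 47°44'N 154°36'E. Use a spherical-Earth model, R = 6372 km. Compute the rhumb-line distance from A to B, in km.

Rhumb course C = atan2(Δλ, Δψ) with Δψ = ln[tan(π/4+φ₂/2)/tan(π/4+φ₁/2)] = -0.5916, Δλ = +0.2371 → C = 158.16°
d = R·|Δφ| / |cos C| = 6372·0.31620 / 0.92824 = 2171 km

2171 km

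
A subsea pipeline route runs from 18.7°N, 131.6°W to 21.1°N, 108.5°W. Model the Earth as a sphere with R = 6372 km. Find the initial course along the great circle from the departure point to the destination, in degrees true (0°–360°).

79.8°

θ = atan2( sin Δλ·cos φ₂ ,  cos φ₁ sin φ₂ − sin φ₁ cos φ₂ cos Δλ )
  = atan2(+0.3660, +0.0659) = 79.80°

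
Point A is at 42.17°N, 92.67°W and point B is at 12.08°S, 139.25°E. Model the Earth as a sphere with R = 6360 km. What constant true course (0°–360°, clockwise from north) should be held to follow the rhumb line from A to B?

Meridional parts: M(φ₁)=+0.8132, M(φ₂)=-0.2124 → ΔM = -1.0256;  Δλ = -2.2354 rad
tan C = Δλ / ΔM = +2.1797 → C = 245.35°

245.4°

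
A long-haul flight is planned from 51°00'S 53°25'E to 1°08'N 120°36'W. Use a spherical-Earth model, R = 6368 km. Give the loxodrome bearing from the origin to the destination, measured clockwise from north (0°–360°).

289.2°

Δψ = ln[tan(π/4+φ₂/2)/tan(π/4+φ₁/2)] = +1.0579
Δλ = -3.0372 rad (taken the short way round)
course = atan2(Δλ, Δψ) = 289.20°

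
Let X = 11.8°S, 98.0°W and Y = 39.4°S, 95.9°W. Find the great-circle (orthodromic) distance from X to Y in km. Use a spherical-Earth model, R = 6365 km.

3073 km

cos σ = sin φ₁ sin φ₂ + cos φ₁ cos φ₂ cos Δλ
      = sin(-11.80°)sin(-39.40°) + cos(-11.80°)cos(-39.40°)cos(2.10°) = 0.8857
σ = 27.663° → d = Rσ = 6365·0.48281 = 3073 km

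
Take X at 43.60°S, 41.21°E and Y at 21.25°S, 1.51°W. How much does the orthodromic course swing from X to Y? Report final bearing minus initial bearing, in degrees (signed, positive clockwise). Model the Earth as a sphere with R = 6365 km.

Initial bearing θ₁ = atan2(sin Δλ cos φ₂, cos φ₁ sin φ₂ − sin φ₁ cos φ₂ cos Δλ) = 288.35°
Final bearing θ₂ = (initial bearing from the destination back to the start) + 180° = 312.48°
Δθ = θ₂ − θ₁ = +24.1°

+24.1°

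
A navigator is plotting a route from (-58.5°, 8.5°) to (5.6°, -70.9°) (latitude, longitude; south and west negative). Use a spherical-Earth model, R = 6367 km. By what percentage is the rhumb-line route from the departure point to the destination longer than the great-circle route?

Great circle: σ = 1.5583 rad → d_gc = Rσ = 9922.0 km
Rhumb: Δφ = +1.1188, Δλ = -1.3858, Δψ = +1.3636, q = Δφ/Δψ = 0.8204 → d_rh = R√(Δφ²+q²Δλ²) = 10155.8 km
Excess = (10155.8 − 9922.0) / 9922.0 = 233.8 / 9922.0 = 2.36% ≈ 2.4%

2.4%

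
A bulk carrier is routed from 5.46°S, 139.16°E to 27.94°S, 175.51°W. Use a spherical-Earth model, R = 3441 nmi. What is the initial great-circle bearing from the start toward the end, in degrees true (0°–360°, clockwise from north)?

123.0°

θ = atan2( sin Δλ·cos φ₂ ,  cos φ₁ sin φ₂ − sin φ₁ cos φ₂ cos Δλ )
  = atan2(+0.6283, -0.4073) = 122.96°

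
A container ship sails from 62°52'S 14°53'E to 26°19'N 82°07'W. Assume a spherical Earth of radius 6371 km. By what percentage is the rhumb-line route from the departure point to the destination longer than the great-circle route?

2.7%

Great circle: σ = 2.0313 rad → d_gc = Rσ = 12941.1 km
Rhumb: Δφ = +1.5565, Δλ = -1.6930, Δψ = +1.8980, q = Δφ/Δψ = 0.8201 → d_rh = R√(Δφ²+q²Δλ²) = 13288.4 km
Excess = (13288.4 − 12941.1) / 12941.1 = 347.3 / 12941.1 = 2.68% ≈ 2.7%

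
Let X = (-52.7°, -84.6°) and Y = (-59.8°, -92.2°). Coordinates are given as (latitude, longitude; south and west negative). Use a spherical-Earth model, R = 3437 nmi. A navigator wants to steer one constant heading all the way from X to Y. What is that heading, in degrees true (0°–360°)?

210.7°

Meridional parts: M(φ₁)=-1.0862, M(φ₂)=-1.3100 → ΔM = -0.2238;  Δλ = -0.1326 rad
tan C = Δλ / ΔM = +0.5926 → C = 210.65°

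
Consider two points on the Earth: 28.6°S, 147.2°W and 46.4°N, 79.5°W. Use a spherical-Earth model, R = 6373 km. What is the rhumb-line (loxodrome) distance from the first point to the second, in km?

Rhumb course C = atan2(Δλ, Δψ) with Δψ = ln[tan(π/4+φ₂/2)/tan(π/4+φ₁/2)] = +1.4376, Δλ = +1.1816 → C = 39.42°
d = R·|Δφ| / |cos C| = 6373·1.30900 / 0.77255 = 10798 km

10798 km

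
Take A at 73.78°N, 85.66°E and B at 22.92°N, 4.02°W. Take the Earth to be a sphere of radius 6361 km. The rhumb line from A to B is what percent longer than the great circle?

6.8%

Great circle: σ = 1.1860 rad → d_gc = Rσ = 7544.1 km
Rhumb: Δφ = -0.8877, Δλ = -1.5652, Δψ = -1.5373, q = Δφ/Δψ = 0.5774 → d_rh = R√(Δφ²+q²Δλ²) = 8058.2 km
Excess = (8058.2 − 7544.1) / 7544.1 = 514.1 / 7544.1 = 6.81% ≈ 6.8%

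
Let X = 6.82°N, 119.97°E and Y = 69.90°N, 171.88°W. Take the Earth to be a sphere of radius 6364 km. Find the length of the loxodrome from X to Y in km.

Δψ = ln[tan(π/4+φ₂/2)/tan(π/4+φ₁/2)] = +1.6110;  Δφ = +1.1010 rad,  Δλ = +1.1894 rad
q = Δφ/Δψ = 0.6834
d = R·√(Δφ² + q²Δλ²) = 6364·1.36852 = 8709 km

8709 km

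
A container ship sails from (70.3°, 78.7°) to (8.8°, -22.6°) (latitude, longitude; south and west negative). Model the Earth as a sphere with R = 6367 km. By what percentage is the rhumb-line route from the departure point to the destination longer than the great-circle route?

Great circle: σ = 1.4920 rad → d_gc = Rσ = 9499.3 km
Rhumb: Δφ = -1.0734, Δλ = -1.7680, Δψ = -1.5966, q = Δφ/Δψ = 0.6723 → d_rh = R√(Δφ²+q²Δλ²) = 10196.9 km
Excess = (10196.9 − 9499.3) / 9499.3 = 697.6 / 9499.3 = 7.34% ≈ 7.3%

7.3%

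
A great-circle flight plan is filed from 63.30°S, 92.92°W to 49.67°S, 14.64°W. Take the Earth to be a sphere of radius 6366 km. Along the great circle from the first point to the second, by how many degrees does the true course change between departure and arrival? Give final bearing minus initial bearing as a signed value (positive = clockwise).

-68.7°

At departure: θ₁ = atan2(sin Δλ cos φ₂, cos φ₁ sin φ₂ − sin φ₁ cos φ₂ cos Δλ) = 109.55°
At arrival: θ₂ = atan2(sin Δλ cos φ₁, −cos φ₂ sin φ₁ + sin φ₂ cos φ₁ cos Δλ) = 40.86°
Δθ = θ₂ − θ₁ = -68.7°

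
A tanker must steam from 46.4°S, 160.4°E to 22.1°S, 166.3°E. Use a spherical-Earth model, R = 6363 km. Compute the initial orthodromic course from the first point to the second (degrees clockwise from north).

13.1°

θ = atan2( sin Δλ·cos φ₂ ,  cos φ₁ sin φ₂ − sin φ₁ cos φ₂ cos Δλ )
  = atan2(+0.0952, +0.4080) = 13.14°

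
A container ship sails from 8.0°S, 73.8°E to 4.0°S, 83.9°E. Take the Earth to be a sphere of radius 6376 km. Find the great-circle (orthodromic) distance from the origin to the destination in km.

cos σ = sin φ₁ sin φ₂ + cos φ₁ cos φ₂ cos Δλ
      = sin(-8.00°)sin(-4.00°) + cos(-8.00°)cos(-4.00°)cos(10.10°) = 0.9823
σ = 10.810° → d = Rσ = 6376·0.18867 = 1203 km

1203 km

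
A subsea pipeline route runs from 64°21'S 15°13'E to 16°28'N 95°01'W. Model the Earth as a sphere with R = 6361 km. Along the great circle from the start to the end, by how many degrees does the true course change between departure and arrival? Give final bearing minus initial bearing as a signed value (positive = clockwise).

At departure: θ₁ = atan2(sin Δλ cos φ₂, cos φ₁ sin φ₂ − sin φ₁ cos φ₂ cos Δλ) = 258.92°
At arrival: θ₂ = atan2(sin Δλ cos φ₁, −cos φ₂ sin φ₁ + sin φ₂ cos φ₁ cos Δλ) = 333.71°
Δθ = θ₂ − θ₁ = +74.8°

+74.8°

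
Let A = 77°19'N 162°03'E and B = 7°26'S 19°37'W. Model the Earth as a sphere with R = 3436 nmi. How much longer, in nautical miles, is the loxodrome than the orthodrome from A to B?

Great circle: cos σ = sin φ₁ sin φ₂ + cos φ₁ cos φ₂ cos Δλ,  σ = 1.9218 rad → d_gc = 6603.3 nmi
Rhumb line: Δψ = -2.3271, q = Δφ/Δψ = 0.6356, d_rh = R√(Δφ²+q²Δλ²) = 8487.7 nmi
Excess = 8487.7 − 6603.3 = 1884.4 ≈ 1884 nmi

1884 nmi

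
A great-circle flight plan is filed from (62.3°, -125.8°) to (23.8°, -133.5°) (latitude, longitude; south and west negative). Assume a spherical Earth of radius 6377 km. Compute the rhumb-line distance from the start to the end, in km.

Rhumb course C = atan2(Δλ, Δψ) with Δψ = ln[tan(π/4+φ₂/2)/tan(π/4+φ₁/2)] = -0.9723, Δλ = -0.1344 → C = 187.87°
d = R·|Δφ| / |cos C| = 6377·0.67195 / 0.99058 = 4326 km

4326 km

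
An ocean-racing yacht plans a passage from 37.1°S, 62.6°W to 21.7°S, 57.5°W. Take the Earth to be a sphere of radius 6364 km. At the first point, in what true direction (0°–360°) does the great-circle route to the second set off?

N = sin Δλ·cos φ₂ = +0.0826;  D = cos φ₁ sin φ₂ − sin φ₁ cos φ₂ cos Δλ = +0.2633
initial course = atan2(N, D) = 17.41°

17.4°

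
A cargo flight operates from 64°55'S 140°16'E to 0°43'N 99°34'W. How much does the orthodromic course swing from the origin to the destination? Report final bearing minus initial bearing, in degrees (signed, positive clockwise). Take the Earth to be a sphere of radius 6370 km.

-95.4°

At departure: θ₁ = atan2(sin Δλ cos φ₂, cos φ₁ sin φ₂ − sin φ₁ cos φ₂ cos Δλ) = 117.49°
At arrival: θ₂ = atan2(sin Δλ cos φ₁, −cos φ₂ sin φ₁ + sin φ₂ cos φ₁ cos Δλ) = 22.09°
Δθ = θ₂ − θ₁ = -95.4°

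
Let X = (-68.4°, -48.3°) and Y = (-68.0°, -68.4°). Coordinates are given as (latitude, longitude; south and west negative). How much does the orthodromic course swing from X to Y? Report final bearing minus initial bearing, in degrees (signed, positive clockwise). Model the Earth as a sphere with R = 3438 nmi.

Initial bearing θ₁ = atan2(sin Δλ cos φ₂, cos φ₁ sin φ₂ − sin φ₁ cos φ₂ cos Δλ) = 263.69°
Final bearing θ₂ = (initial bearing from the destination back to the start) + 180° = 282.38°
Δθ = θ₂ − θ₁ = +18.7°

+18.7°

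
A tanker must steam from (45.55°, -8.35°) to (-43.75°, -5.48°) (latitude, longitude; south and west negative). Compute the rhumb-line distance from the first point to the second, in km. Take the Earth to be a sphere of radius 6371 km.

Rhumb course C = atan2(Δλ, Δψ) with Δψ = ln[tan(π/4+φ₂/2)/tan(π/4+φ₁/2)] = -1.7459, Δλ = +0.0501 → C = 178.36°
d = R·|Δφ| / |cos C| = 6371·1.55858 / 0.99959 = 9934 km

9934 km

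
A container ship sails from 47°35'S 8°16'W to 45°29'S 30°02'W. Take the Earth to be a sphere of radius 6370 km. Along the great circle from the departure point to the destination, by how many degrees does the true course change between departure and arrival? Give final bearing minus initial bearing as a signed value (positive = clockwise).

+15.9°

Initial bearing θ₁ = atan2(sin Δλ cos φ₂, cos φ₁ sin φ₂ − sin φ₁ cos φ₂ cos Δλ) = 269.94°
Final bearing θ₂ = (initial bearing from the destination back to the start) + 180° = 285.83°
Δθ = θ₂ − θ₁ = +15.9°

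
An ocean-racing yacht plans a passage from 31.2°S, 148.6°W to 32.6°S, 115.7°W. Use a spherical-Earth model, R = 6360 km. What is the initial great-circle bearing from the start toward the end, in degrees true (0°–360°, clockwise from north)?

101.7°

θ = atan2( sin Δλ·cos φ₂ ,  cos φ₁ sin φ₂ − sin φ₁ cos φ₂ cos Δλ )
  = atan2(+0.4576, -0.0944) = 101.66°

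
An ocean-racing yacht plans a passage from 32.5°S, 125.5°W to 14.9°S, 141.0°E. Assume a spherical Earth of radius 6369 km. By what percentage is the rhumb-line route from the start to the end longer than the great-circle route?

Great circle: σ = 1.4823 rad → d_gc = Rσ = 9440.6 km
Rhumb: Δφ = +0.3072, Δλ = -1.6319, Δψ = +0.3373, q = Δφ/Δψ = 0.9107 → d_rh = R√(Δφ²+q²Δλ²) = 9664.9 km
Excess = (9664.9 − 9440.6) / 9440.6 = 224.3 / 9440.6 = 2.38% ≈ 2.4%

2.4%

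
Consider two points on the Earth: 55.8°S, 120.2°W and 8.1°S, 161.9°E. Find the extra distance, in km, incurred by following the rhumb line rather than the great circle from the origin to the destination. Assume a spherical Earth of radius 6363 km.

238 km

Great circle: cos σ = sin φ₁ sin φ₂ + cos φ₁ cos φ₂ cos Δλ,  σ = 1.3354 rad → d_gc = 8497.4 km
Rhumb line: Δψ = +1.0370, q = Δφ/Δψ = 0.8028, d_rh = R√(Δφ²+q²Δλ²) = 8735.1 km
Excess = 8735.1 − 8497.4 = 237.7 ≈ 238 km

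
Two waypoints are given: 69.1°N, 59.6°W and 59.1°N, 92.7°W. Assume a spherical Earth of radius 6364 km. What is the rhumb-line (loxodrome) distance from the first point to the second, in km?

1937 km

Rhumb course C = atan2(Δλ, Δψ) with Δψ = ln[tan(π/4+φ₂/2)/tan(π/4+φ₁/2)] = -0.4045, Δλ = -0.5777 → C = 235.00°
d = R·|Δφ| / |cos C| = 6364·0.17453 / 0.57355 = 1937 km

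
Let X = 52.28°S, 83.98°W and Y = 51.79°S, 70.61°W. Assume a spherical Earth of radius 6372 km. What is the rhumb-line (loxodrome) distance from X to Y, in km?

Δψ = ln[tan(π/4+φ₂/2)/tan(π/4+φ₁/2)] = +0.0139;  Δφ = +0.0086 rad,  Δλ = +0.2334 rad
q = Δφ/Δψ = 0.6152
d = R·√(Δφ² + q²Δλ²) = 6372·0.14381 = 916 km

916 km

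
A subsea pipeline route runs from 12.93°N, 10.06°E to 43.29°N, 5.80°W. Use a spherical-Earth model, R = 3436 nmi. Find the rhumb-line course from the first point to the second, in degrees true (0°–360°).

335.7°

Δψ = ln[tan(π/4+φ₂/2)/tan(π/4+φ₁/2)] = +0.6122
Δλ = -0.2768 rad (taken the short way round)
course = atan2(Δλ, Δψ) = 335.67°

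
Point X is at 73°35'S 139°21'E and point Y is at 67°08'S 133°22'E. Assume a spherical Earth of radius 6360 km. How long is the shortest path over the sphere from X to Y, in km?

749 km

cos σ = sin φ₁ sin φ₂ + cos φ₁ cos φ₂ cos Δλ
      = sin(-73.58°)sin(-67.13°) + cos(-73.58°)cos(-67.13°)cos(-5.98°) = 0.9931
σ = 6.748° → d = Rσ = 6360·0.11778 = 749 km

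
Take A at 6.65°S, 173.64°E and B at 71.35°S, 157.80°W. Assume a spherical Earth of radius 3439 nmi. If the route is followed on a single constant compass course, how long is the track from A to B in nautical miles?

4049 nmi

Rhumb course C = atan2(Δλ, Δψ) with Δψ = ln[tan(π/4+φ₂/2)/tan(π/4+φ₁/2)] = -1.6903, Δλ = +0.4985 → C = 163.57°
d = R·|Δφ| / |cos C| = 3439·1.12923 / 0.95916 = 4049 nmi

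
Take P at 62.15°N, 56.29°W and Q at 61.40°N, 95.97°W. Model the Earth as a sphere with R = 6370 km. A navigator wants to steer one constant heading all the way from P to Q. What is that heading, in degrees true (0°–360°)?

Meridional parts: M(φ₁)=+1.3946, M(φ₂)=+1.3669 → ΔM = -0.0277;  Δλ = -0.6925 rad
tan C = Δλ / ΔM = +25.0200 → C = 267.71°

267.7°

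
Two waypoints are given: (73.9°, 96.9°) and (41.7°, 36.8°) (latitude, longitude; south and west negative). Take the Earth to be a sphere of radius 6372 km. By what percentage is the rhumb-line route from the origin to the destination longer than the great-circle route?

Great circle: σ = 0.7342 rad → d_gc = Rσ = 4678.5 km
Rhumb: Δφ = -0.5620, Δλ = -1.0489, Δψ = -1.1538, q = Δφ/Δψ = 0.4871 → d_rh = R√(Δφ²+q²Δλ²) = 4839.7 km
Excess = (4839.7 − 4678.5) / 4678.5 = 161.2 / 4678.5 = 3.446% ≈ 3.4%

3.4%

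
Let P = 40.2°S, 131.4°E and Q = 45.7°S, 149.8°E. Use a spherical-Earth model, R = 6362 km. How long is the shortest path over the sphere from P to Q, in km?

cos σ = sin φ₁ sin φ₂ + cos φ₁ cos φ₂ cos Δλ
      = sin(-40.20°)sin(-45.70°) + cos(-40.20°)cos(-45.70°)cos(18.40°) = 0.9681
σ = 14.505° → d = Rσ = 6362·0.25317 = 1611 km

1611 km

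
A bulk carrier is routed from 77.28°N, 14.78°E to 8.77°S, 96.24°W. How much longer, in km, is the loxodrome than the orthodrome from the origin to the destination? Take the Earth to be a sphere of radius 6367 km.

941 km

Great circle: cos σ = sin φ₁ sin φ₂ + cos φ₁ cos φ₂ cos Δλ,  σ = 1.7996 rad → d_gc = 11457.9 km
Rhumb line: Δψ = -2.3477, q = Δφ/Δψ = 0.6397, d_rh = R√(Δφ²+q²Δλ²) = 12398.5 km
Excess = 12398.5 − 11457.9 = 940.6 ≈ 941 km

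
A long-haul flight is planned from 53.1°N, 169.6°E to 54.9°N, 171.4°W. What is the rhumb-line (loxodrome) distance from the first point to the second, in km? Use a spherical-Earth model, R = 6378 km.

1259 km

Δψ = ln[tan(π/4+φ₂/2)/tan(π/4+φ₁/2)] = +0.0535;  Δφ = +0.0314 rad,  Δλ = +0.3316 rad
q = Δφ/Δψ = 0.5877
d = R·√(Δφ² + q²Δλ²) = 6378·0.19739 = 1259 km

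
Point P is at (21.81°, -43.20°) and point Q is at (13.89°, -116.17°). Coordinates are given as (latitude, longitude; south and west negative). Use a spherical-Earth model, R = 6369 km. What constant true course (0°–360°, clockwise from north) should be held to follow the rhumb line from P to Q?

Meridional parts: M(φ₁)=+0.3902, M(φ₂)=+0.2448 → ΔM = -0.1454;  Δλ = -1.2736 rad
tan C = Δλ / ΔM = +8.7614 → C = 263.49°

263.5°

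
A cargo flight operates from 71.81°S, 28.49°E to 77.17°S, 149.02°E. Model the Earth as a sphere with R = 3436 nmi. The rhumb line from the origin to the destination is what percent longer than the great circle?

19.9%

Great circle: σ = 0.4710 rad → d_gc = Rσ = 1618.5 nmi
Rhumb: Δφ = -0.0935, Δλ = +2.1036, Δψ = -0.3533, q = Δφ/Δψ = 0.2648 → d_rh = R√(Δφ²+q²Δλ²) = 1940.5 nmi
Excess = (1940.5 − 1618.5) / 1618.5 = 322.0 / 1618.5 = 19.89% ≈ 19.9%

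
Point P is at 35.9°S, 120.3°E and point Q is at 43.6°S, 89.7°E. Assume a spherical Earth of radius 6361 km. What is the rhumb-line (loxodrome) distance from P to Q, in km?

Δψ = ln[tan(π/4+φ₂/2)/tan(π/4+φ₁/2)] = -0.1751;  Δφ = -0.1344 rad,  Δλ = -0.5341 rad
q = Δφ/Δψ = 0.7675
d = R·√(Δφ² + q²Δλ²) = 6361·0.43135 = 2744 km

2744 km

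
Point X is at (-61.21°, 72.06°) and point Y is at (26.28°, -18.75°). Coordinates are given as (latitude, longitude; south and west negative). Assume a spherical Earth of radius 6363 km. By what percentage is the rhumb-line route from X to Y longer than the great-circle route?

Great circle: σ = 1.9759 rad → d_gc = Rσ = 12572.8 km
Rhumb: Δφ = +1.5270, Δλ = -1.5849, Δψ = +1.8356, q = Δφ/Δψ = 0.8319 → d_rh = R√(Δφ²+q²Δλ²) = 12836.8 km
Excess = (12836.8 − 12572.8) / 12572.8 = 264.0 / 12572.8 = 2.10% ≈ 2.1%

2.1%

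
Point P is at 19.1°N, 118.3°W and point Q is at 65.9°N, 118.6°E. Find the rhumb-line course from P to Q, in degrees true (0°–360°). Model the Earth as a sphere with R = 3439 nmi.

299.3°

Meridional parts: M(φ₁)=+0.3397, M(φ₂)=+1.5443 → ΔM = +1.2046;  Δλ = -2.1485 rad
tan C = Δλ / ΔM = -1.7836 → C = 299.28°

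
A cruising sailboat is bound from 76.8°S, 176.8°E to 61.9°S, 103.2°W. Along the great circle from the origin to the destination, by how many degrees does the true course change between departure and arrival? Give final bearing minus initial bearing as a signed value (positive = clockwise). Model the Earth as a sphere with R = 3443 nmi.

Initial bearing θ₁ = atan2(sin Δλ cos φ₂, cos φ₁ sin φ₂ − sin φ₁ cos φ₂ cos Δλ) = 104.71°
Final bearing θ₂ = (initial bearing from the destination back to the start) + 180° = 27.96°
Δθ = θ₂ − θ₁ = -76.7°

-76.7°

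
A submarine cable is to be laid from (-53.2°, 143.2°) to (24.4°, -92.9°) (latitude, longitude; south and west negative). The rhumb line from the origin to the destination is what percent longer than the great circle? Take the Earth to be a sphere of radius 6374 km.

Great circle: σ = 2.2589 rad → d_gc = Rσ = 14398.0 km
Rhumb: Δφ = +1.3544, Δλ = +2.1625, Δψ = +1.5400, q = Δφ/Δψ = 0.8795 → d_rh = R√(Δφ²+q²Δλ²) = 14881.9 km
Excess = (14881.9 − 14398.0) / 14398.0 = 483.9 / 14398.0 = 3.36% ≈ 3.4%

3.4%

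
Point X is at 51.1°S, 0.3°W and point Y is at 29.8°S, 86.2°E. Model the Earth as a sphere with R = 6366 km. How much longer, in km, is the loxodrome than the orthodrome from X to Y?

Great circle: cos σ = sin φ₁ sin φ₂ + cos φ₁ cos φ₂ cos Δλ,  σ = 1.1373 rad → d_gc = 7240.1 km
Rhumb line: Δψ = +0.4956, q = Δφ/Δψ = 0.7501, d_rh = R√(Δφ²+q²Δλ²) = 7587.4 km
Excess = 7587.4 − 7240.1 = 347.3 ≈ 347 km

347 km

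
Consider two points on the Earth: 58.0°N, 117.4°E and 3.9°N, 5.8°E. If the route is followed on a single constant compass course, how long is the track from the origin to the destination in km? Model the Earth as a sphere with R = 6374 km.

Rhumb course C = atan2(Δλ, Δψ) with Δψ = ln[tan(π/4+φ₂/2)/tan(π/4+φ₁/2)] = -1.1810, Δλ = -1.9478 → C = 238.77°
d = R·|Δφ| / |cos C| = 6374·0.94422 / 0.51848 = 11608 km

11608 km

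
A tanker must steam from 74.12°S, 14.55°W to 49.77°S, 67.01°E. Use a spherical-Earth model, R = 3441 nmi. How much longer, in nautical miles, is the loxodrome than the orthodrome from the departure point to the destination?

Great circle: cos σ = sin φ₁ sin φ₂ + cos φ₁ cos φ₂ cos Δλ,  σ = 0.7071 rad → d_gc = 2433.1 nmi
Rhumb line: Δψ = +0.9654, q = Δφ/Δψ = 0.4402, d_rh = R√(Δφ²+q²Δλ²) = 2605.4 nmi
Excess = 2605.4 − 2433.1 = 172.3 ≈ 172 nmi

172 nmi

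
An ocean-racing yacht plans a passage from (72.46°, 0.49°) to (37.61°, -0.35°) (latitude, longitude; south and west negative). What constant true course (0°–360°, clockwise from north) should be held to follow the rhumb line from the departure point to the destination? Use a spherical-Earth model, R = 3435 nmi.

180.7°

Meridional parts: M(φ₁)=+1.8690, M(φ₂)=+0.7094 → ΔM = -1.1597;  Δλ = -0.0147 rad
tan C = Δλ / ΔM = +0.0126 → C = 180.72°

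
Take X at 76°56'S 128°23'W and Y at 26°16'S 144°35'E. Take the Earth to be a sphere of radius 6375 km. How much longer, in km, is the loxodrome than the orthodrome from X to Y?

479 km

Great circle: cos σ = sin φ₁ sin φ₂ + cos φ₁ cos φ₂ cos Δλ,  σ = 1.1134 rad → d_gc = 7098.1 km
Rhumb line: Δψ = +1.6916, q = Δφ/Δψ = 0.5228, d_rh = R√(Δφ²+q²Δλ²) = 7576.8 km
Excess = 7576.8 − 7098.1 = 478.7 ≈ 479 km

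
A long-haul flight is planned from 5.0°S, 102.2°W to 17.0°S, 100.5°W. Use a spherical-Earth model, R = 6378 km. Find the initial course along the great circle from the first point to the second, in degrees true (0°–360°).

N = sin Δλ·cos φ₂ = +0.0284;  D = cos φ₁ sin φ₂ − sin φ₁ cos φ₂ cos Δλ = -0.2079
initial course = atan2(N, D) = 172.23°

172.2°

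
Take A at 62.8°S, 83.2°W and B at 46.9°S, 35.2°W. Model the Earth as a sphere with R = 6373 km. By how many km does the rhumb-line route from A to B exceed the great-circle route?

Great circle: cos σ = sin φ₁ sin φ₂ + cos φ₁ cos φ₂ cos Δλ,  σ = 0.5386 rad → d_gc = 3432.8 km
Rhumb line: Δψ = +0.4901, q = Δφ/Δψ = 0.5663, d_rh = R√(Δφ²+q²Δλ²) = 3502.7 km
Excess = 3502.7 − 3432.8 = 69.9 ≈ 70 km

70 km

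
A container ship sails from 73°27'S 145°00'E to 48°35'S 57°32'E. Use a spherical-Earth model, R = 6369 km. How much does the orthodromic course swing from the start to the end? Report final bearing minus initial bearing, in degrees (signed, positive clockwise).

Initial bearing θ₁ = atan2(sin Δλ cos φ₂, cos φ₁ sin φ₂ − sin φ₁ cos φ₂ cos Δλ) = 254.31°
Final bearing θ₂ = (initial bearing from the destination back to the start) + 180° = 335.51°
Δθ = θ₂ − θ₁ = +81.2°

+81.2°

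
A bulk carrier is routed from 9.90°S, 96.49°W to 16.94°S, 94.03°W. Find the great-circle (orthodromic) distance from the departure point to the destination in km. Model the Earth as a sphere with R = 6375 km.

cos σ = sin φ₁ sin φ₂ + cos φ₁ cos φ₂ cos Δλ
      = sin(-9.90°)sin(-16.94°) + cos(-9.90°)cos(-16.94°)cos(2.46°) = 0.9916
σ = 7.435° → d = Rσ = 6375·0.12976 = 827 km

827 km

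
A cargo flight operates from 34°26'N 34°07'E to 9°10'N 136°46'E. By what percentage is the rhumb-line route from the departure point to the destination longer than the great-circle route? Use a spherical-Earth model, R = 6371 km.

2.7%

Great circle: σ = 1.6591 rad → d_gc = Rσ = 10570.4 km
Rhumb: Δφ = -0.4410, Δλ = +1.7916, Δψ = -0.4801, q = Δφ/Δψ = 0.9185 → d_rh = R√(Δφ²+q²Δλ²) = 10853.6 km
Excess = (10853.6 − 10570.4) / 10570.4 = 283.2 / 10570.4 = 2.68% ≈ 2.7%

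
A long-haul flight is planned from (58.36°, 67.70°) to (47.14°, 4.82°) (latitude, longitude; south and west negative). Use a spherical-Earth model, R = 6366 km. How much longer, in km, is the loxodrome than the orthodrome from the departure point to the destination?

144 km

Great circle: cos σ = sin φ₁ sin φ₂ + cos φ₁ cos φ₂ cos Δλ,  σ = 0.6653 rad → d_gc = 4235.4 km
Rhumb line: Δψ = -0.3259, q = Δφ/Δψ = 0.6010, d_rh = R√(Δφ²+q²Δλ²) = 4379.7 km
Excess = 4379.7 − 4235.4 = 144.3 ≈ 144 km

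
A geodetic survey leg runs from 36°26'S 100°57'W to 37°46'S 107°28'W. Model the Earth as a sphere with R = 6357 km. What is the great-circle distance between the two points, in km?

cos σ = sin φ₁ sin φ₂ + cos φ₁ cos φ₂ cos Δλ
      = sin(-36.43°)sin(-37.77°) + cos(-36.43°)cos(-37.77°)cos(-6.52°) = 0.9956
σ = 5.365° → d = Rσ = 6357·0.09363 = 595 km

595 km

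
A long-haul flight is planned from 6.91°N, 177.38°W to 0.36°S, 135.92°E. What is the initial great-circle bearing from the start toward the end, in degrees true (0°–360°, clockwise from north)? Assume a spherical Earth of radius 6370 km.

N = sin Δλ·cos φ₂ = -0.7278;  D = cos φ₁ sin φ₂ − sin φ₁ cos φ₂ cos Δλ = -0.0887
initial course = atan2(N, D) = 263.05°

263.0°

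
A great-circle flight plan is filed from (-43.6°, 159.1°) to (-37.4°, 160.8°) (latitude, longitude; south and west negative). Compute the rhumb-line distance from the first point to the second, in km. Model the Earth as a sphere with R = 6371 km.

Rhumb course C = atan2(Δλ, Δψ) with Δψ = ln[tan(π/4+φ₂/2)/tan(π/4+φ₁/2)] = +0.1425, Δλ = +0.0297 → C = 11.76°
d = R·|Δφ| / |cos C| = 6371·0.10821 / 0.97900 = 704 km

704 km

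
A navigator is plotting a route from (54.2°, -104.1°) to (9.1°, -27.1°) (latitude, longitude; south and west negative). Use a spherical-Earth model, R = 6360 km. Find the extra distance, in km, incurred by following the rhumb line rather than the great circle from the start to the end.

Great circle: cos σ = sin φ₁ sin φ₂ + cos φ₁ cos φ₂ cos Δλ,  σ = 1.3096 rad → d_gc = 8329.3 km
Rhumb line: Δψ = -0.9706, q = Δφ/Δψ = 0.8110, d_rh = R√(Δφ²+q²Δλ²) = 8550.3 km
Excess = 8550.3 − 8329.3 = 221.0 ≈ 221 km

221 km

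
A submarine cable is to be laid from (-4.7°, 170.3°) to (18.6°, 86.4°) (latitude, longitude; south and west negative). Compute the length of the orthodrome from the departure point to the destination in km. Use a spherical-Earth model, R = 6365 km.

Haversine: a = sin²(Δφ/2)+cos φ₁ cos φ₂ sin²(Δλ/2) = 0.46288;  σ = 2·atan2(√a,√(1−a))
σ = 85.742° → d = Rσ = 6365·1.49649 = 9525 km

9525 km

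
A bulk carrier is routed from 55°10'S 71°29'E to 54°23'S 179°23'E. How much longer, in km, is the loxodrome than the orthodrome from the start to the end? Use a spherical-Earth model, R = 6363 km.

Great circle: cos σ = sin φ₁ sin φ₂ + cos φ₁ cos φ₂ cos Δλ,  σ = 0.9703 rad → d_gc = 6174.2 km
Rhumb line: Δψ = +0.0237, q = Δφ/Δψ = 0.5768, d_rh = R√(Δφ²+q²Δλ²) = 6911.9 km
Excess = 6911.9 − 6174.2 = 737.7 ≈ 738 km

738 km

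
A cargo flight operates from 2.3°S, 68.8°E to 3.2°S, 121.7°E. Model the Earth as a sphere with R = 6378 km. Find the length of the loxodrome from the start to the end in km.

Δψ = ln[tan(π/4+φ₂/2)/tan(π/4+φ₁/2)] = -0.0157;  Δφ = -0.0157 rad,  Δλ = +0.9233 rad
q = Δφ/Δψ = 0.9988
d = R·√(Δφ² + q²Δλ²) = 6378·0.92234 = 5883 km

5883 km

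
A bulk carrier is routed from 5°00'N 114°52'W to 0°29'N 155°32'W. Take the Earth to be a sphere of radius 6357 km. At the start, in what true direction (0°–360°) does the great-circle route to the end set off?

264.9°

θ = atan2( sin Δλ·cos φ₂ ,  cos φ₁ sin φ₂ − sin φ₁ cos φ₂ cos Δλ )
  = atan2(-0.6516, -0.0577) = 264.94°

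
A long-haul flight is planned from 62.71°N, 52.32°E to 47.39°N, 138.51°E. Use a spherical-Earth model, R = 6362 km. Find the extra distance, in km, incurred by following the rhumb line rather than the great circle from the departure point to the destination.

378 km

Great circle: cos σ = sin φ₁ sin φ₂ + cos φ₁ cos φ₂ cos Δλ,  σ = 0.8303 rad → d_gc = 5282.1 km
Rhumb line: Δψ = -0.4740, q = Δφ/Δψ = 0.5640, d_rh = R√(Δφ²+q²Δλ²) = 5659.8 km
Excess = 5659.8 − 5282.1 = 377.7 ≈ 378 km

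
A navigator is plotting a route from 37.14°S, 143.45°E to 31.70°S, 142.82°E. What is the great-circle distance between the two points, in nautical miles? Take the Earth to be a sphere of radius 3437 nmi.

328 nmi

cos σ = sin φ₁ sin φ₂ + cos φ₁ cos φ₂ cos Δλ
      = sin(-37.14°)sin(-31.70°) + cos(-37.14°)cos(-31.70°)cos(-0.63°) = 0.9955
σ = 5.465° → d = Rσ = 3437·0.09538 = 328 nmi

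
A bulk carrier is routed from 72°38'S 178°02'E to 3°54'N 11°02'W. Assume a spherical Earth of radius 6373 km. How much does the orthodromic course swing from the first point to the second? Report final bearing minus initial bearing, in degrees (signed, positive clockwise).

-167.4°

At departure: θ₁ = atan2(sin Δλ cos φ₂, cos φ₁ sin φ₂ − sin φ₁ cos φ₂ cos Δλ) = 170.30°
At arrival: θ₂ = atan2(sin Δλ cos φ₁, −cos φ₂ sin φ₁ + sin φ₂ cos φ₁ cos Δλ) = 2.89°
Δθ = θ₂ − θ₁ = -167.4°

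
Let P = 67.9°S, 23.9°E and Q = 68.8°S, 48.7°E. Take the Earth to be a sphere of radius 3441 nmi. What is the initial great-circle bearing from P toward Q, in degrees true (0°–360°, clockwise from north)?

θ = atan2( sin Δλ·cos φ₂ ,  cos φ₁ sin φ₂ − sin φ₁ cos φ₂ cos Δλ )
  = atan2(+0.1517, -0.0466) = 107.08°

107.1°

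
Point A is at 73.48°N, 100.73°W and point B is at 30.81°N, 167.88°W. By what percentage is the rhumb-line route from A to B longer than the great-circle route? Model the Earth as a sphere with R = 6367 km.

3.9%

Great circle: σ = 0.9448 rad → d_gc = Rσ = 6015.7 km
Rhumb: Δφ = -0.7447, Δλ = -1.1720, Δψ = -1.3641, q = Δφ/Δψ = 0.5459 → d_rh = R√(Δφ²+q²Δλ²) = 6251.4 km
Excess = (6251.4 − 6015.7) / 6015.7 = 235.7 / 6015.7 = 3.92% ≈ 3.9%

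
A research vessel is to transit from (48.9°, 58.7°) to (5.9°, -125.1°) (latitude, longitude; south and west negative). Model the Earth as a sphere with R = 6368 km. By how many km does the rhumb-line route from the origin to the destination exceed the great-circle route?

3504 km

Great circle: cos σ = sin φ₁ sin φ₂ + cos φ₁ cos φ₂ cos Δλ,  σ = 2.1834 rad → d_gc = 13903.9 km
Rhumb line: Δψ = -0.8780, q = Δφ/Δψ = 0.8548, d_rh = R√(Δφ²+q²Δλ²) = 17408.3 km
Excess = 17408.3 − 13903.9 = 3504.4 ≈ 3504 km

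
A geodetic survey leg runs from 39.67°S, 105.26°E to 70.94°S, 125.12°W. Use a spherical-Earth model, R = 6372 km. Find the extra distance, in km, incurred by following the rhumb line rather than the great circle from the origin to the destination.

1315 km

Great circle: cos σ = sin φ₁ sin φ₂ + cos φ₁ cos φ₂ cos Δλ,  σ = 1.1118 rad → d_gc = 7084.2 km
Rhumb line: Δψ = -1.0291, q = Δφ/Δψ = 0.5303, d_rh = R√(Δφ²+q²Δλ²) = 8398.8 km
Excess = 8398.8 − 7084.2 = 1314.6 ≈ 1315 km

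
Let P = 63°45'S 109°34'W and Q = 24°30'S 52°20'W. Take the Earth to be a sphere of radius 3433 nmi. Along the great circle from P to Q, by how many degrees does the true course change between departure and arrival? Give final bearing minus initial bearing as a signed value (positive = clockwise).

-43.9°

Initial bearing θ₁ = atan2(sin Δλ cos φ₂, cos φ₁ sin φ₂ − sin φ₁ cos φ₂ cos Δλ) = 71.35°
Final bearing θ₂ = (initial bearing from the destination back to the start) + 180° = 27.42°
Δθ = θ₂ − θ₁ = -43.9°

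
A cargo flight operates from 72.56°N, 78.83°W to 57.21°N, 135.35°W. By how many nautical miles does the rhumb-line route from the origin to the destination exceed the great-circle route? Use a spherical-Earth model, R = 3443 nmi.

56 nmi

Great circle: cos σ = sin φ₁ sin φ₂ + cos φ₁ cos φ₂ cos Δλ,  σ = 0.4700 rad → d_gc = 1618.3 nmi
Rhumb line: Δψ = -0.6514, q = Δφ/Δψ = 0.4113, d_rh = R√(Δφ²+q²Δλ²) = 1673.9 nmi
Excess = 1673.9 − 1618.3 = 55.6 ≈ 56 nmi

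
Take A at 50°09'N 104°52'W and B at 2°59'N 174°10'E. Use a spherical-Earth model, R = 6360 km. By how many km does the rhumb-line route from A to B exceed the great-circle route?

205 km

Great circle: cos σ = sin φ₁ sin φ₂ + cos φ₁ cos φ₂ cos Δλ,  σ = 1.4299 rad → d_gc = 9094.2 km
Rhumb line: Δψ = -0.9627, q = Δφ/Δψ = 0.8551, d_rh = R√(Δφ²+q²Δλ²) = 9299.5 km
Excess = 9299.5 − 9094.2 = 205.3 ≈ 205 km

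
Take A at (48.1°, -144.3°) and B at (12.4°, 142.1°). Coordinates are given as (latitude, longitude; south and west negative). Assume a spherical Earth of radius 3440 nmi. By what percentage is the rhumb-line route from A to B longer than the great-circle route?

2.1%

Great circle: σ = 1.2196 rad → d_gc = Rσ = 4195.5 nmi
Rhumb: Δφ = -0.6231, Δλ = -1.2846, Δψ = -0.7419, q = Δφ/Δψ = 0.8398 → d_rh = R√(Δφ²+q²Δλ²) = 4285.5 nmi
Excess = (4285.5 − 4195.5) / 4195.5 = 90.0 / 4195.5 = 2.145% ≈ 2.1%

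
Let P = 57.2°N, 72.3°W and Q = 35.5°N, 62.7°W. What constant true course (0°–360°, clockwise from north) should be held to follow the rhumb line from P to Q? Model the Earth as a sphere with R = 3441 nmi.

163.3°

Δψ = ln[tan(π/4+φ₂/2)/tan(π/4+φ₁/2)] = -0.5596
Δλ = +0.1676 rad (taken the short way round)
course = atan2(Δλ, Δψ) = 163.33°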